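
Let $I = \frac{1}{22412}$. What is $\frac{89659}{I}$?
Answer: $2009437508$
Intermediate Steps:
$I = \frac{1}{22412} \approx 4.4619 \cdot 10^{-5}$
$\frac{89659}{I} = 89659 \frac{1}{\frac{1}{22412}} = 89659 \cdot 22412 = 2009437508$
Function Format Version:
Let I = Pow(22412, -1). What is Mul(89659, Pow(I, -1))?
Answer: 2009437508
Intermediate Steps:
I = Rational(1, 22412) ≈ 4.4619e-5
Mul(89659, Pow(I, -1)) = Mul(89659, Pow(Rational(1, 22412), -1)) = Mul(89659, 22412) = 2009437508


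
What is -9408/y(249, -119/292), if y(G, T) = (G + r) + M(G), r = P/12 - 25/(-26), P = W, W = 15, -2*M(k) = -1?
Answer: -163072/4363 ≈ -37.376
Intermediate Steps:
M(k) = ½ (M(k) = -½*(-1) = ½)
P = 15
r = 115/52 (r = 15/12 - 25/(-26) = 15*(1/12) - 25*(-1/26) = 5/4 + 25/26 = 115/52 ≈ 2.2115)
y(G, T) = 141/52 + G (y(G, T) = (G + 115/52) + ½ = (115/52 + G) + ½ = 141/52 + G)
-9408/y(249, -119/292) = -9408/(141/52 + 249) = -9408/13089/52 = -9408*52/13089 = -163072/4363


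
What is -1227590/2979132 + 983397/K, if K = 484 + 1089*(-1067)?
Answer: -167518826039/133084586778 ≈ -1.2587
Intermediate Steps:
K = -1161479 (K = 484 - 1161963 = -1161479)
-1227590/2979132 + 983397/K = -1227590/2979132 + 983397/(-1161479) = -1227590*1/2979132 + 983397*(-1/1161479) = -47215/114582 - 983397/1161479 = -167518826039/133084586778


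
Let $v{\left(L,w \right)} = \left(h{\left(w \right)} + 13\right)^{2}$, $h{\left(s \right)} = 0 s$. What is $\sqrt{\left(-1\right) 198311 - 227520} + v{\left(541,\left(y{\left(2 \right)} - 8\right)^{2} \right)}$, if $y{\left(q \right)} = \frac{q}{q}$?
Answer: $169 + i \sqrt{425831} \approx 169.0 + 652.56 i$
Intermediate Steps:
$y{\left(q \right)} = 1$
$h{\left(s \right)} = 0$
$v{\left(L,w \right)} = 169$ ($v{\left(L,w \right)} = \left(0 + 13\right)^{2} = 13^{2} = 169$)
$\sqrt{\left(-1\right) 198311 - 227520} + v{\left(541,\left(y{\left(2 \right)} - 8\right)^{2} \right)} = \sqrt{\left(-1\right) 198311 - 227520} + 169 = \sqrt{-198311 - 227520} + 169 = \sqrt{-425831} + 169 = i \sqrt{425831} + 169 = 169 + i \sqrt{425831}$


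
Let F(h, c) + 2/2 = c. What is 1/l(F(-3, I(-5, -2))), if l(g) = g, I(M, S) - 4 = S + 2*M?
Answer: -1/9 ≈ -0.11111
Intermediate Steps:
I(M, S) = 4 + S + 2*M (I(M, S) = 4 + (S + 2*M) = 4 + S + 2*M)
F(h, c) = -1 + c
1/l(F(-3, I(-5, -2))) = 1/(-1 + (4 - 2 + 2*(-5))) = 1/(-1 + (4 - 2 - 10)) = 1/(-1 - 8) = 1/(-9) = -1/9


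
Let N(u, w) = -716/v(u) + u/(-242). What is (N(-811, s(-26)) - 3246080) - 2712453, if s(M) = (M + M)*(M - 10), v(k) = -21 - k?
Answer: -569575935761/95590 ≈ -5.9585e+6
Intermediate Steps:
s(M) = 2*M*(-10 + M) (s(M) = (2*M)*(-10 + M) = 2*M*(-10 + M))
N(u, w) = -716/(-21 - u) - u/242 (N(u, w) = -716/(-21 - u) + u/(-242) = -716/(-21 - u) + u*(-1/242) = -716/(-21 - u) - u/242)
(N(-811, s(-26)) - 3246080) - 2712453 = ((173272 - 1*(-811)*(21 - 811))/(242*(21 - 811)) - 3246080) - 2712453 = ((1/242)*(173272 - 1*(-811)*(-790))/(-790) - 3246080) - 2712453 = ((1/242)*(-1/790)*(173272 - 640690) - 3246080) - 2712453 = ((1/242)*(-1/790)*(-467418) - 3246080) - 2712453 = (233709/95590 - 3246080) - 2712453 = -310292553491/95590 - 2712453 = -569575935761/95590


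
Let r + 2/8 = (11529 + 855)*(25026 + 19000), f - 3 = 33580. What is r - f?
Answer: 2180737603/4 ≈ 5.4518e+8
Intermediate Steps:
f = 33583 (f = 3 + 33580 = 33583)
r = 2180871935/4 (r = -¼ + (11529 + 855)*(25026 + 19000) = -¼ + 12384*44026 = -¼ + 545217984 = 2180871935/4 ≈ 5.4522e+8)
r - f = 2180871935/4 - 1*33583 = 2180871935/4 - 33583 = 2180737603/4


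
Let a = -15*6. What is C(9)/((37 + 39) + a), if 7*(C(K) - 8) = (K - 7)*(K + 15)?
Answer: -52/49 ≈ -1.0612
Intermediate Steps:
a = -90
C(K) = 8 + (-7 + K)*(15 + K)/7 (C(K) = 8 + ((K - 7)*(K + 15))/7 = 8 + ((-7 + K)*(15 + K))/7 = 8 + (-7 + K)*(15 + K)/7)
C(9)/((37 + 39) + a) = (-7 + (1/7)*9**2 + (8/7)*9)/((37 + 39) - 90) = (-7 + (1/7)*81 + 72/7)/(76 - 90) = (-7 + 81/7 + 72/7)/(-14) = -1/14*104/7 = -52/49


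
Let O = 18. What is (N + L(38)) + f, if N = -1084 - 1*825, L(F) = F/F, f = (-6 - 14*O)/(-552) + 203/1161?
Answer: -203728697/106812 ≈ -1907.4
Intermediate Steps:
f = 68599/106812 (f = (-6 - 14*18)/(-552) + 203/1161 = (-6 - 252)*(-1/552) + 203*(1/1161) = -258*(-1/552) + 203/1161 = 43/92 + 203/1161 = 68599/106812 ≈ 0.64224)
L(F) = 1
N = -1909 (N = -1084 - 825 = -1909)
(N + L(38)) + f = (-1909 + 1) + 68599/106812 = -1908 + 68599/106812 = -203728697/106812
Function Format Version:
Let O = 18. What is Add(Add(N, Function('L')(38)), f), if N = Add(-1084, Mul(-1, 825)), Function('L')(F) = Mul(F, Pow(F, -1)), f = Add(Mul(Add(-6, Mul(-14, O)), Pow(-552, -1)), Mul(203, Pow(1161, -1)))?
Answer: Rational(-203728697, 106812) ≈ -1907.4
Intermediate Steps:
f = Rational(68599, 106812) (f = Add(Mul(Add(-6, Mul(-14, 18)), Pow(-552, -1)), Mul(203, Pow(1161, -1))) = Add(Mul(Add(-6, -252), Rational(-1, 552)), Mul(203, Rational(1, 1161))) = Add(Mul(-258, Rational(-1, 552)), Rational(203, 1161)) = Add(Rational(43, 92), Rational(203, 1161)) = Rational(68599, 106812) ≈ 0.64224)
Function('L')(F) = 1
N = -1909 (N = Add(-1084, -825) = -1909)
Add(Add(N, Function('L')(38)), f) = Add(Add(-1909, 1), Rational(68599, 106812)) = Add(-1908, Rational(68599, 106812)) = Rational(-203728697, 106812)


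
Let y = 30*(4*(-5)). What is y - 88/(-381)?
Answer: -228512/381 ≈ -599.77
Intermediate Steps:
y = -600 (y = 30*(-20) = -600)
y - 88/(-381) = -600 - 88/(-381) = -600 - 88*(-1)/381 = -600 - 1*(-88/381) = -600 + 88/381 = -228512/381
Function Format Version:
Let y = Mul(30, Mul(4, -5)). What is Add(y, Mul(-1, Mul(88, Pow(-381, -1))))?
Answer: Rational(-228512, 381) ≈ -599.77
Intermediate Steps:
y = -600 (y = Mul(30, -20) = -600)
Add(y, Mul(-1, Mul(88, Pow(-381, -1)))) = Add(-600, Mul(-1, Mul(88, Pow(-381, -1)))) = Add(-600, Mul(-1, Mul(88, Rational(-1, 381)))) = Add(-600, Mul(-1, Rational(-88, 381))) = Add(-600, Rational(88, 381)) = Rational(-228512, 381)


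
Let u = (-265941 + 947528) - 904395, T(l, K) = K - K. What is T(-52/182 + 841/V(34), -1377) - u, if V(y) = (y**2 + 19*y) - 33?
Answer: 222808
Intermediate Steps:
V(y) = -33 + y**2 + 19*y
T(l, K) = 0
u = -222808 (u = 681587 - 904395 = -222808)
T(-52/182 + 841/V(34), -1377) - u = 0 - 1*(-222808) = 0 + 222808 = 222808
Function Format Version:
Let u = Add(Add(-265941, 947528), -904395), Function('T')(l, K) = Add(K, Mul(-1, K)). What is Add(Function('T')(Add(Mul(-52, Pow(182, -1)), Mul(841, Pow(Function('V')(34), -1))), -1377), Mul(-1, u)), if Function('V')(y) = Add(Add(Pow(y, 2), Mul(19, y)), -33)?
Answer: 222808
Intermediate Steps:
Function('V')(y) = Add(-33, Pow(y, 2), Mul(19, y))
Function('T')(l, K) = 0
u = -222808 (u = Add(681587, -904395) = -222808)
Add(Function('T')(Add(Mul(-52, Pow(182, -1)), Mul(841, Pow(Function('V')(34), -1))), -1377), Mul(-1, u)) = Add(0, Mul(-1, -222808)) = Add(0, 222808) = 222808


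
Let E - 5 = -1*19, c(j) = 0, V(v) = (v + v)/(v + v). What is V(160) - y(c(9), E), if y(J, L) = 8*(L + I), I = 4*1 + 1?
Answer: 73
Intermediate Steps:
V(v) = 1 (V(v) = (2*v)/((2*v)) = (2*v)*(1/(2*v)) = 1)
E = -14 (E = 5 - 1*19 = 5 - 19 = -14)
I = 5 (I = 4 + 1 = 5)
y(J, L) = 40 + 8*L (y(J, L) = 8*(L + 5) = 8*(5 + L) = 40 + 8*L)
V(160) - y(c(9), E) = 1 - (40 + 8*(-14)) = 1 - (40 - 112) = 1 - 1*(-72) = 1 + 72 = 73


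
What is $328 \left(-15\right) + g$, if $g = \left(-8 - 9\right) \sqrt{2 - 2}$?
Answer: $-4920$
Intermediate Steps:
$g = 0$ ($g = - 17 \sqrt{0} = \left(-17\right) 0 = 0$)
$328 \left(-15\right) + g = 328 \left(-15\right) + 0 = -4920 + 0 = -4920$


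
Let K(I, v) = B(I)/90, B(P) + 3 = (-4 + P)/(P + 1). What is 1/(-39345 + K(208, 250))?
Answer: -2090/82231097 ≈ -2.5416e-5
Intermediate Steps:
B(P) = -3 + (-4 + P)/(1 + P) (B(P) = -3 + (-4 + P)/(P + 1) = -3 + (-4 + P)/(1 + P))
K(I, v) = (-7 - 2*I)/(90*(1 + I)) (K(I, v) = ((-7 - 2*I)/(1 + I))/90 = ((-7 - 2*I)/(1 + I))*(1/90) = (-7 - 2*I)/(90*(1 + I)))
1/(-39345 + K(208, 250)) = 1/(-39345 + (-7 - 2*208)/(90*(1 + 208))) = 1/(-39345 + (1/90)*(-7 - 416)/209) = 1/(-39345 + (1/90)*(1/209)*(-423)) = 1/(-39345 - 47/2090) = 1/(-82231097/2090) = -2090/82231097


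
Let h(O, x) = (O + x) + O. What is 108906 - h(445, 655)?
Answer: 107361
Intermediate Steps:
h(O, x) = x + 2*O
108906 - h(445, 655) = 108906 - (655 + 2*445) = 108906 - (655 + 890) = 108906 - 1*1545 = 108906 - 1545 = 107361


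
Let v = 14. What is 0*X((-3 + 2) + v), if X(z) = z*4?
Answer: 0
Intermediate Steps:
X(z) = 4*z
0*X((-3 + 2) + v) = 0*(4*((-3 + 2) + 14)) = 0*(4*(-1 + 14)) = 0*(4*13) = 0*52 = 0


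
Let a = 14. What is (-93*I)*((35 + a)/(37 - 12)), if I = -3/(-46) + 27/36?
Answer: -13671/92 ≈ -148.60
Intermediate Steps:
I = 75/92 (I = -3*(-1/46) + 27*(1/36) = 3/46 + ¾ = 75/92 ≈ 0.81522)
(-93*I)*((35 + a)/(37 - 12)) = (-93*75/92)*((35 + 14)/(37 - 12)) = -341775/(92*25) = -6975/92*49/25 = -13671/92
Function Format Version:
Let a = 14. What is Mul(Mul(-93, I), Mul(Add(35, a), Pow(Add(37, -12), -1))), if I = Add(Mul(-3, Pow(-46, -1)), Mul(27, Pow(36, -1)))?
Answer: Rational(-13671, 92) ≈ -148.60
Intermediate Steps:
I = Rational(75, 92) (I = Add(Mul(-3, Rational(-1, 46)), Mul(27, Rational(1, 36))) = Add(Rational(3, 46), Rational(3, 4)) = Rational(75, 92) ≈ 0.81522)
Mul(Mul(-93, I), Mul(Add(35, a), Pow(Add(37, -12), -1))) = Mul(Mul(-93, Rational(75, 92)), Mul(Add(35, 14), Pow(Add(37, -12), -1))) = Mul(Rational(-6975, 92), Mul(49, Pow(25, -1))) = Mul(Rational(-6975, 92), Mul(49, Rational(1, 25))) = Mul(Rational(-6975, 92), Rational(49, 25)) = Rational(-13671, 92)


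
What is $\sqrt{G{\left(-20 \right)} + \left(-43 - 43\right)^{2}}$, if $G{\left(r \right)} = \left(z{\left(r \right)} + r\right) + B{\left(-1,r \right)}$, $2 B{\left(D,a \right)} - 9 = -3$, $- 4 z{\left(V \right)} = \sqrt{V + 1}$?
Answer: $\frac{\sqrt{29516 - i \sqrt{19}}}{2} \approx 85.901 - 0.0063429 i$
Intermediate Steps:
$z{\left(V \right)} = - \frac{\sqrt{1 + V}}{4}$ ($z{\left(V \right)} = - \frac{\sqrt{V + 1}}{4} = - \frac{\sqrt{1 + V}}{4}$)
$B{\left(D,a \right)} = 3$ ($B{\left(D,a \right)} = \frac{9}{2} + \frac{1}{2} \left(-3\right) = \frac{9}{2} - \frac{3}{2} = 3$)
$G{\left(r \right)} = 3 + r - \frac{\sqrt{1 + r}}{4}$ ($G{\left(r \right)} = \left(- \frac{\sqrt{1 + r}}{4} + r\right) + 3 = \left(r - \frac{\sqrt{1 + r}}{4}\right) + 3 = 3 + r - \frac{\sqrt{1 + r}}{4}$)
$\sqrt{G{\left(-20 \right)} + \left(-43 - 43\right)^{2}} = \sqrt{\left(3 - 20 - \frac{\sqrt{1 - 20}}{4}\right) + \left(-43 - 43\right)^{2}} = \sqrt{\left(3 - 20 - \frac{\sqrt{-19}}{4}\right) + \left(-86\right)^{2}} = \sqrt{\left(3 - 20 - \frac{i \sqrt{19}}{4}\right) + 7396} = \sqrt{\left(-17 - \frac{i \sqrt{19}}{4}\right) + 7396} = \sqrt{7379 - \frac{i \sqrt{19}}{4}}$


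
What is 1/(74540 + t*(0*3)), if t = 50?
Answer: 1/74540 ≈ 1.3416e-5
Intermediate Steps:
1/(74540 + t*(0*3)) = 1/(74540 + 50*(0*3)) = 1/(74540 + 50*0) = 1/(74540 + 0) = 1/74540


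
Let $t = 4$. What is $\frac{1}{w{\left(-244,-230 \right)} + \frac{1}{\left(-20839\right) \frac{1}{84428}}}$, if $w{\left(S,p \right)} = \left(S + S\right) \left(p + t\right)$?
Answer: $\frac{20839}{2298207204} \approx 9.0675 \cdot 10^{-6}$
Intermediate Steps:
$w{\left(S,p \right)} = 2 S \left(4 + p\right)$ ($w{\left(S,p \right)} = \left(S + S\right) \left(p + 4\right) = 2 S \left(4 + p\right)$)
$\frac{1}{w{\left(-244,-230 \right)} + \frac{1}{\left(-20839\right) \frac{1}{84428}}} = \frac{1}{2 \left(-244\right) \left(4 - 230\right) + \frac{1}{\left(-20839\right) \frac{1}{84428}}} = \frac{1}{2 \left(-244\right) \left(-226\right) + \frac{1}{\left(-20839\right) \frac{1}{84428}}} = \frac{1}{110288 + \frac{1}{- \frac{20839}{84428}}} = \frac{1}{110288 - \frac{84428}{20839}} = \frac{1}{\frac{2298207204}{20839}} = \frac{20839}{2298207204}$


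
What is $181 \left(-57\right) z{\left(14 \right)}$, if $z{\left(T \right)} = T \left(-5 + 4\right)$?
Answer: $144438$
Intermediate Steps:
$z{\left(T \right)} = - T$ ($z{\left(T \right)} = T \left(-1\right) = - T$)
$181 \left(-57\right) z{\left(14 \right)} = 181 \left(-57\right) \left(\left(-1\right) 14\right) = \left(-10317\right) \left(-14\right) = 144438$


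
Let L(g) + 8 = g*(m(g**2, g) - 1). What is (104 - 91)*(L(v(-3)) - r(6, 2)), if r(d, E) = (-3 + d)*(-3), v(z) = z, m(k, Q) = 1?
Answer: 13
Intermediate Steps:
L(g) = -8 (L(g) = -8 + g*(1 - 1) = -8 + g*0 = -8 + 0 = -8)
r(d, E) = 9 - 3*d
(104 - 91)*(L(v(-3)) - r(6, 2)) = (104 - 91)*(-8 - (9 - 3*6)) = 13*(-8 - (9 - 18)) = 13*(-8 - 1*(-9)) = 13*(-8 + 9) = 13*1 = 13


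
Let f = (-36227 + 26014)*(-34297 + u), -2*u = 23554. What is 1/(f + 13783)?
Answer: 1/470567545 ≈ 2.1251e-9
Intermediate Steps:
u = -11777 (u = -1/2*23554 = -11777)
f = 470553762 (f = (-36227 + 26014)*(-34297 - 11777) = -10213*(-46074) = 470553762)
1/(f + 13783) = 1/(470553762 + 13783) = 1/470567545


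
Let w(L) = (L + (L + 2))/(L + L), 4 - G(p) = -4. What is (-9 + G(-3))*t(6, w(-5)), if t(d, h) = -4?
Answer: 4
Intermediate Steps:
G(p) = 8 (G(p) = 4 - 1*(-4) = 4 + 4 = 8)
w(L) = (2 + 2*L)/(2*L) (w(L) = (L + (2 + L))/((2*L)) = (2 + 2*L)*(1/(2*L)) = (2 + 2*L)/(2*L))
(-9 + G(-3))*t(6, w(-5)) = (-9 + 8)*(-4) = -1*(-4) = 4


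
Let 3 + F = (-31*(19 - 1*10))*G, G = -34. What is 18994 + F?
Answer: 28477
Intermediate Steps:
F = 9483 (F = -3 - 31*(19 - 1*10)*(-34) = -3 - 31*(19 - 10)*(-34) = -3 - 31*9*(-34) = -3 - 279*(-34) = -3 + 9486 = 9483)
18994 + F = 18994 + 9483 = 28477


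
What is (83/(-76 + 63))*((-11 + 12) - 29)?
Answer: 2324/13 ≈ 178.77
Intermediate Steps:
(83/(-76 + 63))*((-11 + 12) - 29) = (83/(-13))*(1 - 29) = (83*(-1/13))*(-28) = -83/13*(-28) = 2324/13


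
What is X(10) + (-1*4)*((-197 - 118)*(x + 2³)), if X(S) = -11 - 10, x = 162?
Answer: 214179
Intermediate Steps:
X(S) = -21
X(10) + (-1*4)*((-197 - 118)*(x + 2³)) = -21 + (-1*4)*((-197 - 118)*(162 + 2³)) = -21 - (-1260)*(162 + 8) = -21 - (-1260)*170 = -21 - 4*(-53550) = -21 + 214200 = 214179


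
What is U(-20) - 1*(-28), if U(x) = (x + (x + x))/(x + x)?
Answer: 59/2 ≈ 29.500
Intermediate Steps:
U(x) = 3/2 (U(x) = (x + 2*x)/((2*x)) = (3*x)*(1/(2*x)) = 3/2)
U(-20) - 1*(-28) = 3/2 - 1*(-28) = 3/2 + 28 = 59/2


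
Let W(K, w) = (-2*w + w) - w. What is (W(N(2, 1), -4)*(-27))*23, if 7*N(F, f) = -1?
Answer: -4968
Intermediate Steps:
N(F, f) = -⅐ (N(F, f) = (⅐)*(-1) = -⅐)
W(K, w) = -2*w (W(K, w) = -w - w = -2*w)
(W(N(2, 1), -4)*(-27))*23 = (-2*(-4)*(-27))*23 = (8*(-27))*23 = -216*23 = -4968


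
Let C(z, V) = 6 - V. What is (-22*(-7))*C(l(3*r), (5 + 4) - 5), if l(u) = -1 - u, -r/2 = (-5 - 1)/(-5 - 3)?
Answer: 308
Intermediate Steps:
r = -3/2 (r = -2*(-5 - 1)/(-5 - 3) = -(-12)/(-8) = -(-12)*(-1)/8 = -2*¾ = -3/2 ≈ -1.5000)
(-22*(-7))*C(l(3*r), (5 + 4) - 5) = (-22*(-7))*(6 - ((5 + 4) - 5)) = 154*(6 - (9 - 5)) = 154*(6 - 1*4) = 154*(6 - 4) = 154*2 = 308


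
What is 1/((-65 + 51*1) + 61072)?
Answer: 1/61058 ≈ 1.6378e-5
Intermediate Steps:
1/((-65 + 51*1) + 61072) = 1/((-65 + 51) + 61072) = 1/(-14 + 61072) = 1/61058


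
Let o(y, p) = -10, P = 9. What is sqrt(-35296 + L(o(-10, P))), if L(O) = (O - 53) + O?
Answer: I*sqrt(35369) ≈ 188.07*I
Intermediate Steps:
L(O) = -53 + 2*O (L(O) = (-53 + O) + O = -53 + 2*O)
sqrt(-35296 + L(o(-10, P))) = sqrt(-35296 + (-53 + 2*(-10))) = sqrt(-35296 + (-53 - 20)) = sqrt(-35296 - 73) = sqrt(-35369) = I*sqrt(35369)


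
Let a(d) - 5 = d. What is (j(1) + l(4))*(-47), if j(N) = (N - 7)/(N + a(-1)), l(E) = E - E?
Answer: 282/5 ≈ 56.400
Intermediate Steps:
l(E) = 0
a(d) = 5 + d
j(N) = (-7 + N)/(4 + N) (j(N) = (N - 7)/(N + (5 - 1)) = (-7 + N)/(N + 4) = (-7 + N)/(4 + N))
(j(1) + l(4))*(-47) = ((-7 + 1)/(4 + 1) + 0)*(-47) = (-6/5 + 0)*(-47) = -6/5*(-47) = 282/5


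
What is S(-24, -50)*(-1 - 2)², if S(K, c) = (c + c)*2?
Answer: -1800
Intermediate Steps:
S(K, c) = 4*c (S(K, c) = (2*c)*2 = 4*c)
S(-24, -50)*(-1 - 2)² = (4*(-50))*(-1 - 2)² = -200*(-3)² = -200*9 = -1800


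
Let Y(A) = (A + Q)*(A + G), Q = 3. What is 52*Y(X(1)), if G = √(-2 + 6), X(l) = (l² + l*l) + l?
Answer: 1560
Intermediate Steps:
X(l) = l + 2*l² (X(l) = (l² + l²) + l = 2*l² + l = l + 2*l²)
G = 2 (G = √4 = 2)
Y(A) = (2 + A)*(3 + A) (Y(A) = (A + 3)*(A + 2) = (3 + A)*(2 + A) = (2 + A)*(3 + A))
52*Y(X(1)) = 52*(6 + (1*(1 + 2*1))² + 5*(1*(1 + 2*1))) = 52*(6 + (1*(1 + 2))² + 5*(1*(1 + 2))) = 52*(6 + (1*3)² + 5*(1*3)) = 52*(6 + 3² + 5*3) = 52*(6 + 9 + 15) = 52*30 = 1560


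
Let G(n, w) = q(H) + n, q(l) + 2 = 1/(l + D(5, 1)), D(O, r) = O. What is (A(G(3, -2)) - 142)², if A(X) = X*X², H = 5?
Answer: 19787767561/1000000 ≈ 19788.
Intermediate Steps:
q(l) = -2 + 1/(5 + l) (q(l) = -2 + 1/(l + 5) = -2 + 1/(5 + l))
G(n, w) = -19/10 + n (G(n, w) = (-9 - 2*5)/(5 + 5) + n = (-9 - 10)/10 + n = (⅒)*(-19) + n = -19/10 + n)
A(X) = X³
(A(G(3, -2)) - 142)² = ((-19/10 + 3)³ - 142)² = ((11/10)³ - 142)² = (1331/1000 - 142)² = (-140669/1000)² = 19787767561/1000000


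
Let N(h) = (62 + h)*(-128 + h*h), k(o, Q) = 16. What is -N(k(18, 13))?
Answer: -9984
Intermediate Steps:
N(h) = (-128 + h**2)*(62 + h) (N(h) = (62 + h)*(-128 + h**2) = (-128 + h**2)*(62 + h))
-N(k(18, 13)) = -(-7936 + 16**3 - 128*16 + 62*16**2) = -(-7936 + 4096 - 2048 + 62*256) = -(-7936 + 4096 - 2048 + 15872) = -1*9984 = -9984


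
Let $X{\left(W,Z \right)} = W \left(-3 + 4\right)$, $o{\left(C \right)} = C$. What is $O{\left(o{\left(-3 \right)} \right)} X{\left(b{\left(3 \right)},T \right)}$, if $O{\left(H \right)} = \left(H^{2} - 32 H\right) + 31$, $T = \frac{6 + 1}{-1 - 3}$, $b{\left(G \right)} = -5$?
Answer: $-680$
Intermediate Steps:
$T = - \frac{7}{4}$ ($T = \frac{7}{-4} = 7 \left(- \frac{1}{4}\right) = - \frac{7}{4} \approx -1.75$)
$X{\left(W,Z \right)} = W$ ($X{\left(W,Z \right)} = W 1 = W$)
$O{\left(H \right)} = 31 + H^{2} - 32 H$
$O{\left(o{\left(-3 \right)} \right)} X{\left(b{\left(3 \right)},T \right)} = \left(31 + \left(-3\right)^{2} - -96\right) \left(-5\right) = \left(31 + 9 + 96\right) \left(-5\right) = 136 \left(-5\right) = -680$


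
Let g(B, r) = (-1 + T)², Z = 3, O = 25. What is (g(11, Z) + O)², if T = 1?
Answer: 625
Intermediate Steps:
g(B, r) = 0 (g(B, r) = (-1 + 1)² = 0² = 0)
(g(11, Z) + O)² = (0 + 25)² = 25² = 625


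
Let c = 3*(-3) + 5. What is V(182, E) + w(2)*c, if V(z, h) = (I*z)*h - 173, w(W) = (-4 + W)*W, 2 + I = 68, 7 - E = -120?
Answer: 1525367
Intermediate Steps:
E = 127 (E = 7 - 1*(-120) = 7 + 120 = 127)
I = 66 (I = -2 + 68 = 66)
w(W) = W*(-4 + W)
V(z, h) = -173 + 66*h*z (V(z, h) = (66*z)*h - 173 = 66*h*z - 173 = -173 + 66*h*z)
c = -4 (c = -9 + 5 = -4)
V(182, E) + w(2)*c = (-173 + 66*127*182) + (2*(-4 + 2))*(-4) = (-173 + 1525524) + (2*(-2))*(-4) = 1525351 - 4*(-4) = 1525351 + 16 = 1525367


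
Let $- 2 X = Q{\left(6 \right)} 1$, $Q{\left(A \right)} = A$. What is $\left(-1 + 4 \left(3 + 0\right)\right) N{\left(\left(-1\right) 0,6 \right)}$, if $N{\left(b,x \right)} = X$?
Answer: $-33$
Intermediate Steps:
$X = -3$ ($X = - \frac{6 \cdot 1}{2} = \left(- \frac{1}{2}\right) 6 = -3$)
$N{\left(b,x \right)} = -3$
$\left(-1 + 4 \left(3 + 0\right)\right) N{\left(\left(-1\right) 0,6 \right)} = \left(-1 + 4 \left(3 + 0\right)\right) \left(-3\right) = \left(-1 + 4 \cdot 3\right) \left(-3\right) = \left(-1 + 12\right) \left(-3\right) = 11 \left(-3\right) = -33$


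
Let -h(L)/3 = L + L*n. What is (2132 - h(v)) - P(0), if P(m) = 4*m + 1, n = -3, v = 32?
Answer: 1939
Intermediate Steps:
P(m) = 1 + 4*m
h(L) = 6*L (h(L) = -3*(L + L*(-3)) = -3*(L - 3*L) = -(-6)*L = 6*L)
(2132 - h(v)) - P(0) = (2132 - 6*32) - (1 + 4*0) = (2132 - 1*192) - (1 + 0) = (2132 - 192) - 1*1 = 1940 - 1 = 1939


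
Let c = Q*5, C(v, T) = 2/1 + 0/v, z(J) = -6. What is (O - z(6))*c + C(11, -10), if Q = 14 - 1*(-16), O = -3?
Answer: 452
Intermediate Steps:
C(v, T) = 2 (C(v, T) = 2*1 + 0 = 2 + 0 = 2)
Q = 30 (Q = 14 + 16 = 30)
c = 150 (c = 30*5 = 150)
(O - z(6))*c + C(11, -10) = (-3 - 1*(-6))*150 + 2 = (-3 + 6)*150 + 2 = 3*150 + 2 = 450 + 2 = 452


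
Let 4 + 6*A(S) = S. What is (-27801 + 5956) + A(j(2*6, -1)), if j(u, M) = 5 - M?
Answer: -65534/3 ≈ -21845.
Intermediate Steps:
A(S) = -2/3 + S/6
(-27801 + 5956) + A(j(2*6, -1)) = (-27801 + 5956) + (-2/3 + (5 - 1*(-1))/6) = -21845 + (-2/3 + (5 + 1)/6) = -21845 + (-2/3 + (1/6)*6) = -21845 + (-2/3 + 1) = -21845 + 1/3 = -65534/3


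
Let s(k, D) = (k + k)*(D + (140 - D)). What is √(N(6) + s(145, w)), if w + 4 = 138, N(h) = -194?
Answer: √40406 ≈ 201.01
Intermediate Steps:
w = 134 (w = -4 + 138 = 134)
s(k, D) = 280*k (s(k, D) = (2*k)*140 = 280*k)
√(N(6) + s(145, w)) = √(-194 + 280*145) = √(-194 + 40600) = √40406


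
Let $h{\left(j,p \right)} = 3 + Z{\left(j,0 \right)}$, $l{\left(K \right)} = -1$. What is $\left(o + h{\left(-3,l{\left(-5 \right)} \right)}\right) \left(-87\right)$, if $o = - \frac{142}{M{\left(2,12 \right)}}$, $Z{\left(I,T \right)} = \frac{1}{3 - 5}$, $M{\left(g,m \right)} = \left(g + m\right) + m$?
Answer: $\frac{6699}{26} \approx 257.65$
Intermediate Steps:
$M{\left(g,m \right)} = g + 2 m$
$Z{\left(I,T \right)} = - \frac{1}{2}$ ($Z{\left(I,T \right)} = \frac{1}{-2} = - \frac{1}{2}$)
$o = - \frac{71}{13}$ ($o = - \frac{142}{2 + 2 \cdot 12} = - \frac{142}{2 + 24} = - \frac{142}{26} = \left(-142\right) \frac{1}{26} = - \frac{71}{13} \approx -5.4615$)
$h{\left(j,p \right)} = \frac{5}{2}$ ($h{\left(j,p \right)} = 3 - \frac{1}{2} = \frac{5}{2}$)
$\left(o + h{\left(-3,l{\left(-5 \right)} \right)}\right) \left(-87\right) = \left(- \frac{71}{13} + \frac{5}{2}\right) \left(-87\right) = \left(- \frac{77}{26}\right) \left(-87\right) = \frac{6699}{26}$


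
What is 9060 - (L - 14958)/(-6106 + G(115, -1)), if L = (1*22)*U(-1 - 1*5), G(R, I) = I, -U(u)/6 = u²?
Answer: 55309710/6107 ≈ 9056.8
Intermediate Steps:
U(u) = -6*u²
L = -4752 (L = (1*22)*(-6*(-1 - 1*5)²) = 22*(-6*(-1 - 5)²) = 22*(-6*(-6)²) = 22*(-6*36) = 22*(-216) = -4752)
9060 - (L - 14958)/(-6106 + G(115, -1)) = 9060 - (-4752 - 14958)/(-6106 - 1) = 9060 - (-19710)/(-6107) = 9060 - (-19710)*(-1)/6107 = 9060 - 1*19710/6107 = 9060 - 19710/6107 = 55309710/6107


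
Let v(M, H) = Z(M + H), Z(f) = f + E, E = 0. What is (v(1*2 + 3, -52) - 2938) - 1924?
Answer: -4909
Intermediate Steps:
Z(f) = f (Z(f) = f + 0 = f)
v(M, H) = H + M (v(M, H) = M + H = H + M)
(v(1*2 + 3, -52) - 2938) - 1924 = ((-52 + (1*2 + 3)) - 2938) - 1924 = ((-52 + (2 + 3)) - 2938) - 1924 = ((-52 + 5) - 2938) - 1924 = (-47 - 2938) - 1924 = -2985 - 1924 = -4909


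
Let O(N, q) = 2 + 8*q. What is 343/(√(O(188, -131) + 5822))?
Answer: 343*√1194/2388 ≈ 4.9632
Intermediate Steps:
343/(√(O(188, -131) + 5822)) = 343/(√((2 + 8*(-131)) + 5822)) = 343/(√((2 - 1048) + 5822)) = 343/(√(-1046 + 5822)) = 343/(√4776) = 343/((2*√1194)) = 343*(√1194/2388) = 343*√1194/2388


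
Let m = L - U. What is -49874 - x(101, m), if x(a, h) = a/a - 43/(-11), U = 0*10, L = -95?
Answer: -548668/11 ≈ -49879.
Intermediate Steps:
U = 0
m = -95 (m = -95 - 1*0 = -95 + 0 = -95)
x(a, h) = 54/11 (x(a, h) = 1 - 43*(-1/11) = 1 + 43/11 = 54/11)
-49874 - x(101, m) = -49874 - 1*54/11 = -49874 - 54/11 = -548668/11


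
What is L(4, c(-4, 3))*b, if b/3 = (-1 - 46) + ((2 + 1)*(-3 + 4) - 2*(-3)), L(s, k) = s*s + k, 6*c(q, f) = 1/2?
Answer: -3667/2 ≈ -1833.5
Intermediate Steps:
c(q, f) = 1/12 (c(q, f) = (⅙)/2 = (⅙)*(½) = 1/12)
L(s, k) = k + s² (L(s, k) = s² + k = k + s²)
b = -114 (b = 3*((-1 - 46) + ((2 + 1)*(-3 + 4) - 2*(-3))) = 3*(-47 + (3*1 + 6)) = 3*(-47 + (3 + 6)) = 3*(-47 + 9) = 3*(-38) = -114)
L(4, c(-4, 3))*b = (1/12 + 4²)*(-114) = (1/12 + 16)*(-114) = (193/12)*(-114) = -3667/2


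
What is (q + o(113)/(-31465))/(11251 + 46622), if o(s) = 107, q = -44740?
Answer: -469248069/606991315 ≈ -0.77307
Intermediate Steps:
(q + o(113)/(-31465))/(11251 + 46622) = (-44740 + 107/(-31465))/(11251 + 46622) = (-44740 + 107*(-1/31465))/57873 = (-44740 - 107/31465)*(1/57873) = -1407744207/31465*1/57873 = -469248069/606991315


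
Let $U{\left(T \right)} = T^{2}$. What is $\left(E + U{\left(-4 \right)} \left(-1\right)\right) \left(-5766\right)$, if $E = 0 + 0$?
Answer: $92256$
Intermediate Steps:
$E = 0$
$\left(E + U{\left(-4 \right)} \left(-1\right)\right) \left(-5766\right) = \left(0 + \left(-4\right)^{2} \left(-1\right)\right) \left(-5766\right) = \left(0 + 16 \left(-1\right)\right) \left(-5766\right) = \left(0 - 16\right) \left(-5766\right) = \left(-16\right) \left(-5766\right) = 92256$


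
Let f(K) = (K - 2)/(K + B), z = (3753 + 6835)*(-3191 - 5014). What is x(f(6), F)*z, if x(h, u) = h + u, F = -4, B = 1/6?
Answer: 10772442960/37 ≈ 2.9115e+8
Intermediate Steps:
B = ⅙ ≈ 0.16667
z = -86874540 (z = 10588*(-8205) = -86874540)
f(K) = (-2 + K)/(⅙ + K) (f(K) = (K - 2)/(K + ⅙) = (-2 + K)/(⅙ + K))
x(f(6), F)*z = (6*(-2 + 6)/(1 + 6*6) - 4)*(-86874540) = (6*4/(1 + 36) - 4)*(-86874540) = (6*4/37 - 4)*(-86874540) = (6*(1/37)*4 - 4)*(-86874540) = (24/37 - 4)*(-86874540) = -124/37*(-86874540) = 10772442960/37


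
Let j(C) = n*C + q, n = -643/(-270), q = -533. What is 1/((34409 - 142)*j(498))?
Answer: 45/1006901528 ≈ 4.4692e-8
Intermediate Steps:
n = 643/270 (n = -643*(-1/270) = 643/270 ≈ 2.3815)
j(C) = -533 + 643*C/270 (j(C) = 643*C/270 - 533 = -533 + 643*C/270)
1/((34409 - 142)*j(498)) = 1/((34409 - 142)*(-533 + (643/270)*498)) = 1/(34267*(-533 + 53369/45)) = 1/(34267*(29384/45)) = (1/34267)*(45/29384) = 45/1006901528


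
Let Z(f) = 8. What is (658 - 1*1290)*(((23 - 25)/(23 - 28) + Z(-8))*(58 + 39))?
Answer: -2574768/5 ≈ -5.1495e+5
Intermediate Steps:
(658 - 1*1290)*(((23 - 25)/(23 - 28) + Z(-8))*(58 + 39)) = (658 - 1*1290)*(((23 - 25)/(23 - 28) + 8)*(58 + 39)) = (658 - 1290)*((-2/(-5) + 8)*97) = -632*(-2*(-⅕) + 8)*97 = -632*(⅖ + 8)*97 = -26544*97/5 = -632*4074/5 = -2574768/5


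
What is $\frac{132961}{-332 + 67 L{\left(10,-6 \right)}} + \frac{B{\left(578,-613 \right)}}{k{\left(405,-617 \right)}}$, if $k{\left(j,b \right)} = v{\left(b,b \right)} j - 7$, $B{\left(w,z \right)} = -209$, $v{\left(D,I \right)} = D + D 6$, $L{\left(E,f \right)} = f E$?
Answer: $- \frac{116287368777}{3806263552} \approx -30.552$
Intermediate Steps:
$L{\left(E,f \right)} = E f$
$v{\left(D,I \right)} = 7 D$ ($v{\left(D,I \right)} = D + 6 D = 7 D$)
$k{\left(j,b \right)} = -7 + 7 b j$ ($k{\left(j,b \right)} = 7 b j - 7 = -7 + 7 b j$)
$\frac{132961}{-332 + 67 L{\left(10,-6 \right)}} + \frac{B{\left(578,-613 \right)}}{k{\left(405,-617 \right)}} = \frac{132961}{-332 + 67 \cdot 10 \left(-6\right)} - \frac{209}{-7 + 7 \left(-617\right) 405} = \frac{132961}{-332 + 67 \left(-60\right)} - \frac{209}{-7 - 1749195} = \frac{132961}{-332 - 4020} - \frac{209}{-1749202} = \frac{132961}{-4352} - - \frac{209}{1749202} = 132961 \left(- \frac{1}{4352}\right) + \frac{209}{1749202} = - \frac{132961}{4352} + \frac{209}{1749202} = - \frac{116287368777}{3806263552}$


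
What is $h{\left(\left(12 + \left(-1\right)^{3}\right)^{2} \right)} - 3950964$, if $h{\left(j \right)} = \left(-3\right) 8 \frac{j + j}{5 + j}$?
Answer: $- \frac{82971212}{21} \approx -3.951 \cdot 10^{6}$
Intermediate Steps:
$h{\left(j \right)} = - \frac{48 j}{5 + j}$ ($h{\left(j \right)} = - 24 \frac{2 j}{5 + j} = - \frac{48 j}{5 + j}$)
$h{\left(\left(12 + \left(-1\right)^{3}\right)^{2} \right)} - 3950964 = - \frac{48 \left(12 + \left(-1\right)^{3}\right)^{2}}{5 + \left(12 + \left(-1\right)^{3}\right)^{2}} - 3950964 = - \frac{48 \left(12 - 1\right)^{2}}{5 + \left(12 - 1\right)^{2}} - 3950964 = - \frac{48 \cdot 11^{2}}{5 + 11^{2}} - 3950964 = \left(-48\right) 121 \frac{1}{5 + 121} - 3950964 = \left(-48\right) 121 \cdot \frac{1}{126} - 3950964 = - \frac{968}{21} - 3950964 = - \frac{82971212}{21}$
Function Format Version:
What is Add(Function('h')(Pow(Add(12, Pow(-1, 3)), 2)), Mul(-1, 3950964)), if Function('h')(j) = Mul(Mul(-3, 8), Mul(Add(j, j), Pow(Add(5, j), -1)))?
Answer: Rational(-82971212, 21) ≈ -3.9510e+6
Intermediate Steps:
Function('h')(j) = Mul(-48, j, Pow(Add(5, j), -1)) (Function('h')(j) = Mul(-24, Mul(Mul(2, j), Pow(Add(5, j), -1))) = Mul(-24, Mul(2, j, Pow(Add(5, j), -1))) = Mul(-48, j, Pow(Add(5, j), -1)))
Add(Function('h')(Pow(Add(12, Pow(-1, 3)), 2)), Mul(-1, 3950964)) = Add(Mul(-48, Pow(Add(12, Pow(-1, 3)), 2), Pow(Add(5, Pow(Add(12, Pow(-1, 3)), 2)), -1)), Mul(-1, 3950964)) = Add(Mul(-48, Pow(Add(12, -1), 2), Pow(Add(5, Pow(Add(12, -1), 2)), -1)), -3950964) = Add(Mul(-48, Pow(11, 2), Pow(Add(5, Pow(11, 2)), -1)), -3950964) = Add(Mul(-48, 121, Pow(Add(5, 121), -1)), -3950964) = Add(Mul(-48, 121, Pow(126, -1)), -3950964) = Add(Mul(-48, 121, Rational(1, 126)), -3950964) = Add(Rational(-968, 21), -3950964) = Rational(-82971212, 21)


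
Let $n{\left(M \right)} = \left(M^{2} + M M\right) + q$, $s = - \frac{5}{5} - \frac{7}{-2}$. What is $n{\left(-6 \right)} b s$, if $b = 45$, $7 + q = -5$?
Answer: $6750$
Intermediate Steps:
$q = -12$ ($q = -7 - 5 = -12$)
$s = \frac{5}{2}$ ($s = \left(-5\right) \frac{1}{5} - - \frac{7}{2} = -1 + \frac{7}{2} = \frac{5}{2} \approx 2.5$)
$n{\left(M \right)} = -12 + 2 M^{2}$ ($n{\left(M \right)} = \left(M^{2} + M M\right) - 12 = \left(M^{2} + M^{2}\right) - 12 = 2 M^{2} - 12 = -12 + 2 M^{2}$)
$n{\left(-6 \right)} b s = \left(-12 + 2 \left(-6\right)^{2}\right) 45 \cdot \frac{5}{2} = \left(-12 + 2 \cdot 36\right) 45 \cdot \frac{5}{2} = \left(-12 + 72\right) 45 \cdot \frac{5}{2} = 60 \cdot 45 \cdot \frac{5}{2} = 2700 \cdot \frac{5}{2} = 6750$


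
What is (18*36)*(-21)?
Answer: -13608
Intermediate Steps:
(18*36)*(-21) = 648*(-21) = -13608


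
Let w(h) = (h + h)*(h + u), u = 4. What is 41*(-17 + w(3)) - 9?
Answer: 1016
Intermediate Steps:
w(h) = 2*h*(4 + h) (w(h) = (h + h)*(h + 4) = (2*h)*(4 + h) = 2*h*(4 + h))
41*(-17 + w(3)) - 9 = 41*(-17 + 2*3*(4 + 3)) - 9 = 41*(-17 + 2*3*7) - 9 = 41*(-17 + 42) - 9 = 41*25 - 9 = 1025 - 9 = 1016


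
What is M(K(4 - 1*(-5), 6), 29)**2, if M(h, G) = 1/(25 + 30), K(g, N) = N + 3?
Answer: 1/3025 ≈ 0.00033058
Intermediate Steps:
K(g, N) = 3 + N
M(h, G) = 1/55
M(K(4 - 1*(-5), 6), 29)**2 = (1/55)**2 = 1/3025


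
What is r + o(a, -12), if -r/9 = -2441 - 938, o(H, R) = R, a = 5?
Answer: 30399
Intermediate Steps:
r = 30411 (r = -9*(-2441 - 938) = -9*(-3379) = 30411)
r + o(a, -12) = 30411 - 12 = 30399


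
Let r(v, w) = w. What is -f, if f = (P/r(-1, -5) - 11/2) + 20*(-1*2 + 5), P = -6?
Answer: -557/10 ≈ -55.700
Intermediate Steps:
f = 557/10 (f = (-6/(-5) - 11/2) + 20*(-1*2 + 5) = (-6*(-⅕) - 11*½) + 20*(-2 + 5) = (6/5 - 11/2) + 20*3 = -43/10 + 60 = 557/10 ≈ 55.700)
-f = -1*557/10 = -557/10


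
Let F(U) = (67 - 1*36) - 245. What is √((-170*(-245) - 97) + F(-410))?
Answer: √41339 ≈ 203.32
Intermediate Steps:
F(U) = -214 (F(U) = (67 - 36) - 245 = 31 - 245 = -214)
√((-170*(-245) - 97) + F(-410)) = √((-170*(-245) - 97) - 214) = √((41650 - 97) - 214) = √(41553 - 214) = √41339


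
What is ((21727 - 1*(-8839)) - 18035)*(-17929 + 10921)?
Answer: -87817248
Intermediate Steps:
((21727 - 1*(-8839)) - 18035)*(-17929 + 10921) = ((21727 + 8839) - 18035)*(-7008) = (30566 - 18035)*(-7008) = 12531*(-7008) = -87817248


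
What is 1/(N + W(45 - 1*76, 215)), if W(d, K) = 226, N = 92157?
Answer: 1/92383 ≈ 1.0825e-5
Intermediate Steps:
1/(N + W(45 - 1*76, 215)) = 1/(92157 + 226) = 1/92383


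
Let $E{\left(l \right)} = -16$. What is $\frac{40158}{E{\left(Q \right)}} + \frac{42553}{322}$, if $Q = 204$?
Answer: $- \frac{437501}{184} \approx -2377.7$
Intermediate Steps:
$\frac{40158}{E{\left(Q \right)}} + \frac{42553}{322} = \frac{40158}{-16} + \frac{42553}{322} = 40158 \left(- \frac{1}{16}\right) + 42553 \cdot \frac{1}{322} = - \frac{20079}{8} + \frac{6079}{46} = - \frac{437501}{184}$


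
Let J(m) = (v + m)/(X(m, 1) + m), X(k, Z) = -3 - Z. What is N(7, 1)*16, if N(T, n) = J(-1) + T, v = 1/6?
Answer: 344/3 ≈ 114.67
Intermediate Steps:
v = ⅙ ≈ 0.16667
J(m) = (⅙ + m)/(-4 + m) (J(m) = (⅙ + m)/((-3 - 1*1) + m) = (⅙ + m)/((-3 - 1) + m) = (⅙ + m)/(-4 + m))
N(T, n) = ⅙ + T (N(T, n) = (⅙ - 1)/(-4 - 1) + T = -⅚/(-5) + T = -⅕*(-⅚) + T = ⅙ + T)
N(7, 1)*16 = (⅙ + 7)*16 = (43/6)*16 = 344/3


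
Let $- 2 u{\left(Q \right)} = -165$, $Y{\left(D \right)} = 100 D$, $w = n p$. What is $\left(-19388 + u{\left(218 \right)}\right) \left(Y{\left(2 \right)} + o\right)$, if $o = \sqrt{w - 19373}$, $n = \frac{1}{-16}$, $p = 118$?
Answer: $-3861100 - \frac{115833 i \sqrt{34454}}{8} \approx -3.8611 \cdot 10^{6} - 2.6876 \cdot 10^{6} i$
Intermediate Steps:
$n = - \frac{1}{16} \approx -0.0625$
$w = - \frac{59}{8}$ ($w = \left(- \frac{1}{16}\right) 118 = - \frac{59}{8} \approx -7.375$)
$o = \frac{3 i \sqrt{34454}}{4}$ ($o = \sqrt{- \frac{59}{8} - 19373} = \sqrt{- \frac{155043}{8}} = \frac{3 i \sqrt{34454}}{4} \approx 139.21 i$)
$u{\left(Q \right)} = \frac{165}{2}$ ($u{\left(Q \right)} = \left(- \frac{1}{2}\right) \left(-165\right) = \frac{165}{2}$)
$\left(-19388 + u{\left(218 \right)}\right) \left(Y{\left(2 \right)} + o\right) = \left(-19388 + \frac{165}{2}\right) \left(100 \cdot 2 + \frac{3 i \sqrt{34454}}{4}\right) = - \frac{38611 \left(200 + \frac{3 i \sqrt{34454}}{4}\right)}{2} = -3861100 - \frac{115833 i \sqrt{34454}}{8}$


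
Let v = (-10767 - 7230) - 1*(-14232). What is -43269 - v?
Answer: -39504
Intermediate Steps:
v = -3765 (v = -17997 + 14232 = -3765)
-43269 - v = -43269 - 1*(-3765) = -43269 + 3765 = -39504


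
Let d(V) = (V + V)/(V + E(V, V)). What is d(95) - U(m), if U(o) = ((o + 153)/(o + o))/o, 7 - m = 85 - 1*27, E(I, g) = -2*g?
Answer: -103/51 ≈ -2.0196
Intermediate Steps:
d(V) = -2 (d(V) = (V + V)/(V - 2*V) = (2*V)/((-V)) = (2*V)*(-1/V) = -2)
m = -51 (m = 7 - (85 - 1*27) = 7 - (85 - 27) = 7 - 1*58 = 7 - 58 = -51)
U(o) = (153 + o)/(2*o**2) (U(o) = ((153 + o)/((2*o)))/o = ((153 + o)*(1/(2*o)))/o = ((153 + o)/(2*o))/o = (153 + o)/(2*o**2))
d(95) - U(m) = -2 - (153 - 51)/(2*(-51)**2) = -2 - 102/(2*2601) = -2 - 1*1/51 = -2 - 1/51 = -103/51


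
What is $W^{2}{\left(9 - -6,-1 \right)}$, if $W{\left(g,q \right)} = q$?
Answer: $1$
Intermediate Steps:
$W^{2}{\left(9 - -6,-1 \right)} = \left(-1\right)^{2} = 1$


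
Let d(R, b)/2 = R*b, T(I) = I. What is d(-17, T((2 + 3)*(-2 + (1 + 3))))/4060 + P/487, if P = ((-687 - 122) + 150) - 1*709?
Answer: -285983/98861 ≈ -2.8928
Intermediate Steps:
d(R, b) = 2*R*b (d(R, b) = 2*(R*b) = 2*R*b)
P = -1368 (P = (-809 + 150) - 709 = -659 - 709 = -1368)
d(-17, T((2 + 3)*(-2 + (1 + 3))))/4060 + P/487 = (2*(-17)*((2 + 3)*(-2 + (1 + 3))))/4060 - 1368/487 = (2*(-17)*(5*(-2 + 4)))*(1/4060) - 1368*1/487 = (2*(-17)*(5*2))*(1/4060) - 1368/487 = (2*(-17)*10)*(1/4060) - 1368/487 = -340*1/4060 - 1368/487 = -17/203 - 1368/487 = -285983/98861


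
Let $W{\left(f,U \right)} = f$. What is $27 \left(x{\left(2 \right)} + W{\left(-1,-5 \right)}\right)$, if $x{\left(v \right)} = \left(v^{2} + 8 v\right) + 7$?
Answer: $702$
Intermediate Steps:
$x{\left(v \right)} = 7 + v^{2} + 8 v$
$27 \left(x{\left(2 \right)} + W{\left(-1,-5 \right)}\right) = 27 \left(\left(7 + 2^{2} + 8 \cdot 2\right) - 1\right) = 27 \left(\left(7 + 4 + 16\right) - 1\right) = 27 \left(27 - 1\right) = 27 \cdot 26 = 702$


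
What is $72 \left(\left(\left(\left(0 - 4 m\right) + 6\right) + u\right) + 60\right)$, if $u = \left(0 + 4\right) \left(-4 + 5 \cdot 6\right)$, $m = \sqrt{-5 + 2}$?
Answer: $12240 - 288 i \sqrt{3} \approx 12240.0 - 498.83 i$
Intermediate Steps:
$m = i \sqrt{3}$ ($m = \sqrt{-3} = i \sqrt{3} \approx 1.732 i$)
$u = 104$ ($u = 4 \left(-4 + 30\right) = 4 \cdot 26 = 104$)
$72 \left(\left(\left(\left(0 - 4 m\right) + 6\right) + u\right) + 60\right) = 72 \left(\left(\left(\left(0 - 4 i \sqrt{3}\right) + 6\right) + 104\right) + 60\right) = 72 \left(\left(\left(- 4 i \sqrt{3} + 6\right) + 104\right) + 60\right) = 72 \left(\left(\left(6 - 4 i \sqrt{3}\right) + 104\right) + 60\right) = 72 \left(\left(110 - 4 i \sqrt{3}\right) + 60\right) = 72 \left(170 - 4 i \sqrt{3}\right) = 12240 - 288 i \sqrt{3}$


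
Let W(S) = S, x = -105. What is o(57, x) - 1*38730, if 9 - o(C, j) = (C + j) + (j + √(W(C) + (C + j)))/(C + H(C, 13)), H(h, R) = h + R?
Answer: -4911369/127 ≈ -38672.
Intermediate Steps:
H(h, R) = R + h
o(C, j) = 9 - C - j - (j + √(j + 2*C))/(13 + 2*C) (o(C, j) = 9 - ((C + j) + (j + √(C + (C + j)))/(C + (13 + C))) = 9 - ((C + j) + (j + √(j + 2*C))/(13 + 2*C)) = 9 - (C + j + (j + √(j + 2*C))/(13 + 2*C)) = 9 + (-C - j - (j + √(j + 2*C))/(13 + 2*C)) = 9 - C - j - (j + √(j + 2*C))/(13 + 2*C))
o(57, x) - 1*38730 = (117 - √(-105 + 2*57) - 14*(-105) - 2*57² + 5*57 - 2*57*(-105))/(13 + 2*57) - 1*38730 = (117 - √(-105 + 114) + 1470 - 2*3249 + 285 + 11970)/(13 + 114) - 38730 = (117 - √9 + 1470 - 6498 + 285 + 11970)/127 - 38730 = (117 - 1*3 + 1470 - 6498 + 285 + 11970)/127 - 38730 = (117 - 3 + 1470 - 6498 + 285 + 11970)/127 - 38730 = (1/127)*7341 - 38730 = 7341/127 - 38730 = -4911369/127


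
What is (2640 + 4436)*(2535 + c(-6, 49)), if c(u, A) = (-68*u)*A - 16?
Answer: 159287836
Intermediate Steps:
c(u, A) = -16 - 68*A*u (c(u, A) = -68*A*u - 16 = -16 - 68*A*u)
(2640 + 4436)*(2535 + c(-6, 49)) = (2640 + 4436)*(2535 + (-16 - 68*49*(-6))) = 7076*(2535 + (-16 + 19992)) = 7076*(2535 + 19976) = 7076*22511 = 159287836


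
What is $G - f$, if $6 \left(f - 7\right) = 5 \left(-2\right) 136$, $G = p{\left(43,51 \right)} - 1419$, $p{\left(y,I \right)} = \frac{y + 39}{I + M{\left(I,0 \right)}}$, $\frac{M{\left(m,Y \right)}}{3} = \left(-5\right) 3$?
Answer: $- \frac{3557}{3} \approx -1185.7$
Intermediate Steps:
$M{\left(m,Y \right)} = -45$ ($M{\left(m,Y \right)} = 3 \left(\left(-5\right) 3\right) = 3 \left(-15\right) = -45$)
$p{\left(y,I \right)} = \frac{39 + y}{-45 + I}$ ($p{\left(y,I \right)} = \frac{y + 39}{I - 45} = \frac{39 + y}{-45 + I}$)
$G = - \frac{4216}{3}$ ($G = \frac{39 + 43}{-45 + 51} - 1419 = \frac{1}{6} \cdot 82 - 1419 = \frac{41}{3} - 1419 = - \frac{4216}{3} \approx -1405.3$)
$f = - \frac{659}{3}$ ($f = 7 + \frac{5 \left(-2\right) 136}{6} = 7 + \frac{\left(-10\right) 136}{6} = 7 + \frac{1}{6} \left(-1360\right) = 7 - \frac{680}{3} = - \frac{659}{3} \approx -219.67$)
$G - f = - \frac{4216}{3} - - \frac{659}{3} = - \frac{4216}{3} + \frac{659}{3} = - \frac{3557}{3}$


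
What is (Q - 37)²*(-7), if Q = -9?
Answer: -14812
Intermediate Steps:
(Q - 37)²*(-7) = (-9 - 37)²*(-7) = (-46)²*(-7) = 2116*(-7) = -14812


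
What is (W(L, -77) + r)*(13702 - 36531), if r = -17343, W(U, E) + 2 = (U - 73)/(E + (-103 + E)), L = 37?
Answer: 101763212441/257 ≈ 3.9597e+8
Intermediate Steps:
W(U, E) = -2 + (-73 + U)/(-103 + 2*E) (W(U, E) = -2 + (U - 73)/(E + (-103 + E)) = -2 + (-73 + U)/(-103 + 2*E))
(W(L, -77) + r)*(13702 - 36531) = ((133 + 37 - 4*(-77))/(-103 + 2*(-77)) - 17343)*(13702 - 36531) = ((133 + 37 + 308)/(-103 - 154) - 17343)*(-22829) = (478/(-257) - 17343)*(-22829) = (-1/257*478 - 17343)*(-22829) = (-478/257 - 17343)*(-22829) = -4457629/257*(-22829) = 101763212441/257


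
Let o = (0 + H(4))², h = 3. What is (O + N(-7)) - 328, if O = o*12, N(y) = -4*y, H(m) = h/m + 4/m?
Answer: -1053/4 ≈ -263.25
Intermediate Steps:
H(m) = 7/m (H(m) = 3/m + 4/m = 7/m)
o = 49/16 (o = (0 + 7/4)² = (7/4)² = 49/16 ≈ 3.0625)
O = 147/4 (O = (49/16)*12 = 147/4 ≈ 36.750)
(O + N(-7)) - 328 = (147/4 - 4*(-7)) - 328 = (147/4 + 28) - 328 = 259/4 - 328 = -1053/4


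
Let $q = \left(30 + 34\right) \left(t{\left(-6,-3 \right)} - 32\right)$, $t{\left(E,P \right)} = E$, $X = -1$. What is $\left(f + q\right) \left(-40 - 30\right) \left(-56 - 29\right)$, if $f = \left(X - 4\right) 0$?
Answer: $-14470400$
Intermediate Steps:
$f = 0$ ($f = \left(-1 - 4\right) 0 = \left(-5\right) 0 = 0$)
$q = -2432$ ($q = \left(30 + 34\right) \left(-6 - 32\right) = 64 \left(-38\right) = -2432$)
$\left(f + q\right) \left(-40 - 30\right) \left(-56 - 29\right) = \left(0 - 2432\right) \left(-40 - 30\right) \left(-56 - 29\right) = - 2432 \left(\left(-70\right) \left(-85\right)\right) = \left(-2432\right) 5950 = -14470400$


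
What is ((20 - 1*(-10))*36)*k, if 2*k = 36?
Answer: 19440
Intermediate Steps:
k = 18 (k = (½)*36 = 18)
((20 - 1*(-10))*36)*k = ((20 - 1*(-10))*36)*18 = ((20 + 10)*36)*18 = (30*36)*18 = 1080*18 = 19440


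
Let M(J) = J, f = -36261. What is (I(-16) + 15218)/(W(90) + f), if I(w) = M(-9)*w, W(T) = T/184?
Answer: -1413304/3335967 ≈ -0.42366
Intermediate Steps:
W(T) = T/184 (W(T) = T*(1/184) = T/184)
I(w) = -9*w
(I(-16) + 15218)/(W(90) + f) = (-9*(-16) + 15218)/((1/184)*90 - 36261) = (144 + 15218)/(45/92 - 36261) = 15362/(-3335967/92) = 15362*(-92/3335967) = -1413304/3335967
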